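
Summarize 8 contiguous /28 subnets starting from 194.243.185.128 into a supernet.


Original prefix: /28
Number of subnets: 8 = 2^3
New prefix = 28 - 3 = 25
Supernet: 194.243.185.128/25


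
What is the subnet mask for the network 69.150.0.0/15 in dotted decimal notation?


/15 means 15 network bits, 17 host bits
Binary: 11111111111111100000000000000000
Mask: 255.254.0.0


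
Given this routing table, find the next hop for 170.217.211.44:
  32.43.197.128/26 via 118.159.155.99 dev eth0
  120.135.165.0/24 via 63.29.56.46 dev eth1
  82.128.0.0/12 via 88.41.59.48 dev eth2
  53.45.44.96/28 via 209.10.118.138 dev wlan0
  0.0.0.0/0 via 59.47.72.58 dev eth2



Longest prefix match for 170.217.211.44:
  /26 32.43.197.128: no
  /24 120.135.165.0: no
  /12 82.128.0.0: no
  /28 53.45.44.96: no
  /0 0.0.0.0: MATCH
Selected: next-hop 59.47.72.58 via eth2 (matched /0)


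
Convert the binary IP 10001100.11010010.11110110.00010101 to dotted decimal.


10001100 = 140
11010010 = 210
11110110 = 246
00010101 = 21
IP: 140.210.246.21


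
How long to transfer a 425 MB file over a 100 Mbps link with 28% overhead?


Effective throughput = 100 * (1 - 28/100) = 72 Mbps
File size in Mb = 425 * 8 = 3400 Mb
Time = 3400 / 72
Time = 47.2222 seconds


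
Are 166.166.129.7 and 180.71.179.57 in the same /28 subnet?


Mask: 255.255.255.240
166.166.129.7 AND mask = 166.166.129.0
180.71.179.57 AND mask = 180.71.179.48
No, different subnets (166.166.129.0 vs 180.71.179.48)


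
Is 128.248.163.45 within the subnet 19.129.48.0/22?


Subnet network: 19.129.48.0
Test IP AND mask: 128.248.160.0
No, 128.248.163.45 is not in 19.129.48.0/22


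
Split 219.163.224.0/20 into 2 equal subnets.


New prefix = 20 + 1 = 21
Each subnet has 2048 addresses
  219.163.224.0/21
  219.163.232.0/21
Subnets: 219.163.224.0/21, 219.163.232.0/21


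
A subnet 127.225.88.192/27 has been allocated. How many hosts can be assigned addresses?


Host bits = 32 - 27 = 5
Total addresses = 2^5 = 32
Usable = total - 2 (network and broadcast)
Usable hosts: 30


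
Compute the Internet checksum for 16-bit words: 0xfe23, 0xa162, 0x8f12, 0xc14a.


Sum all words (with carry folding):
+ 0xfe23 = 0xfe23
+ 0xa162 = 0x9f86
+ 0x8f12 = 0x2e99
+ 0xc14a = 0xefe3
One's complement: ~0xefe3
Checksum = 0x101c


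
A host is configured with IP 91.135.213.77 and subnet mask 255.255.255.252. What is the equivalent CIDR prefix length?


Binary: 11111111.11111111.11111111.11111100
Count leading 1s
Prefix: /30


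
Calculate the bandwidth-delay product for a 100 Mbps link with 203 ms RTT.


BDP = bandwidth * RTT
= 100 Mbps * 203 ms
= 100 * 1e6 * 203 / 1000 bits
= 20300000 bits
= 2537500 bytes
= 2478.0273 KB
BDP = 20300000 bits (2537500 bytes)


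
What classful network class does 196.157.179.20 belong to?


First octet: 196
Binary: 11000100
110xxxxx -> Class C (192-223)
Class C, default mask 255.255.255.0 (/24)


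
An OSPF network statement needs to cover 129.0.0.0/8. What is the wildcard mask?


Subnet mask: 255.0.0.0
Wildcard = 255.255.255.255 - subnet mask
255 - 255 = 0
255 - 0 = 255
255 - 0 = 255
255 - 0 = 255
Wildcard: 0.255.255.255


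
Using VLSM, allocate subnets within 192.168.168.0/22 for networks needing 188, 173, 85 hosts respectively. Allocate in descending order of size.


188 hosts -> /24 (254 usable): 192.168.168.0/24
173 hosts -> /24 (254 usable): 192.168.169.0/24
85 hosts -> /25 (126 usable): 192.168.170.0/25
Allocation: 192.168.168.0/24 (188 hosts, 254 usable); 192.168.169.0/24 (173 hosts, 254 usable); 192.168.170.0/25 (85 hosts, 126 usable)


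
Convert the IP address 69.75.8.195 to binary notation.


69 = 01000101
75 = 01001011
8 = 00001000
195 = 11000011
Binary: 01000101.01001011.00001000.11000011


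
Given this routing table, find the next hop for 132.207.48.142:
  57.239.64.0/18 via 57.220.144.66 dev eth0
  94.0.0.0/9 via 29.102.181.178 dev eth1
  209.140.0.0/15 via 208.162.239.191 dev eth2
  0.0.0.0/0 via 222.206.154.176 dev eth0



Longest prefix match for 132.207.48.142:
  /18 57.239.64.0: no
  /9 94.0.0.0: no
  /15 209.140.0.0: no
  /0 0.0.0.0: MATCH
Selected: next-hop 222.206.154.176 via eth0 (matched /0)


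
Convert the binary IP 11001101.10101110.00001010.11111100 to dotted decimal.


11001101 = 205
10101110 = 174
00001010 = 10
11111100 = 252
IP: 205.174.10.252


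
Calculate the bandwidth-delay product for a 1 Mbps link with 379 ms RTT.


BDP = bandwidth * RTT
= 1 Mbps * 379 ms
= 1 * 1e6 * 379 / 1000 bits
= 379000 bits
= 47375 bytes
= 46.2646 KB
BDP = 379000 bits (47375 bytes)


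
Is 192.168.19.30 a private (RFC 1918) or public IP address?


RFC 1918 private ranges:
  10.0.0.0/8 (10.0.0.0 - 10.255.255.255)
  172.16.0.0/12 (172.16.0.0 - 172.31.255.255)
  192.168.0.0/16 (192.168.0.0 - 192.168.255.255)
Private (in 192.168.0.0/16)


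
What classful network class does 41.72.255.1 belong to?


First octet: 41
Binary: 00101001
0xxxxxxx -> Class A (1-126)
Class A, default mask 255.0.0.0 (/8)


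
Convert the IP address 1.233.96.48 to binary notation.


1 = 00000001
233 = 11101001
96 = 01100000
48 = 00110000
Binary: 00000001.11101001.01100000.00110000


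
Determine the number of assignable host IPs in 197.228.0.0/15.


Host bits = 32 - 15 = 17
Total addresses = 2^17 = 131072
Usable = total - 2 (network and broadcast)
Usable hosts: 131070


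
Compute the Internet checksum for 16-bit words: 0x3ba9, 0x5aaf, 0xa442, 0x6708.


Sum all words (with carry folding):
+ 0x3ba9 = 0x3ba9
+ 0x5aaf = 0x9658
+ 0xa442 = 0x3a9b
+ 0x6708 = 0xa1a3
One's complement: ~0xa1a3
Checksum = 0x5e5c


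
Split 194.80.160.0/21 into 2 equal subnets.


New prefix = 21 + 1 = 22
Each subnet has 1024 addresses
  194.80.160.0/22
  194.80.164.0/22
Subnets: 194.80.160.0/22, 194.80.164.0/22


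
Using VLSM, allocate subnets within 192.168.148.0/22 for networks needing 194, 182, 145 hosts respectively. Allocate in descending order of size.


194 hosts -> /24 (254 usable): 192.168.148.0/24
182 hosts -> /24 (254 usable): 192.168.149.0/24
145 hosts -> /24 (254 usable): 192.168.150.0/24
Allocation: 192.168.148.0/24 (194 hosts, 254 usable); 192.168.149.0/24 (182 hosts, 254 usable); 192.168.150.0/24 (145 hosts, 254 usable)


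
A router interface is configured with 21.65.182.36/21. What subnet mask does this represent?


/21 means 21 network bits, 11 host bits
Binary: 11111111111111111111100000000000
Mask: 255.255.248.0


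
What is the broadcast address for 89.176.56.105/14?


Network: 89.176.0.0/14
Host bits = 18
Set all host bits to 1:
Broadcast: 89.179.255.255


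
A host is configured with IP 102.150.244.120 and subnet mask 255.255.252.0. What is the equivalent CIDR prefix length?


Binary: 11111111.11111111.11111100.00000000
Count leading 1s
Prefix: /22


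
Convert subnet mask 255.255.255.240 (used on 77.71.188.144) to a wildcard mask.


Subnet mask: 255.255.255.240
Wildcard = 255.255.255.255 - subnet mask
255 - 255 = 0
255 - 255 = 0
255 - 255 = 0
255 - 240 = 15
Wildcard: 0.0.0.15


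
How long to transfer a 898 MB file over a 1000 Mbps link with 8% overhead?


Effective throughput = 1000 * (1 - 8/100) = 920 Mbps
File size in Mb = 898 * 8 = 7184 Mb
Time = 7184 / 920
Time = 7.8087 seconds


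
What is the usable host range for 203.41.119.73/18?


Network: 203.41.64.0
Broadcast: 203.41.127.255
First usable = network + 1
Last usable = broadcast - 1
Range: 203.41.64.1 to 203.41.127.254


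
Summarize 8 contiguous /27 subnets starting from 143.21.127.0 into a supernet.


Original prefix: /27
Number of subnets: 8 = 2^3
New prefix = 27 - 3 = 24
Supernet: 143.21.127.0/24


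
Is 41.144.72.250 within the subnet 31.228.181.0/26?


Subnet network: 31.228.181.0
Test IP AND mask: 41.144.72.192
No, 41.144.72.250 is not in 31.228.181.0/26


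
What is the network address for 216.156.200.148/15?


IP:   11011000.10011100.11001000.10010100
Mask: 11111111.11111110.00000000.00000000
AND operation:
Net:  11011000.10011100.00000000.00000000
Network: 216.156.0.0/15


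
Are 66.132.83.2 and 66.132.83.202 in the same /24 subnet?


Mask: 255.255.255.0
66.132.83.2 AND mask = 66.132.83.0
66.132.83.202 AND mask = 66.132.83.0
Yes, same subnet (66.132.83.0)


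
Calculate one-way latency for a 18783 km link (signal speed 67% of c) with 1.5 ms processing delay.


Speed = 0.67 * 3e5 km/s = 201000 km/s
Propagation delay = 18783 / 201000 = 0.0934 s = 93.4478 ms
Processing delay = 1.5 ms
Total one-way latency = 94.9478 ms


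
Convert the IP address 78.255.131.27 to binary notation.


78 = 01001110
255 = 11111111
131 = 10000011
27 = 00011011
Binary: 01001110.11111111.10000011.00011011


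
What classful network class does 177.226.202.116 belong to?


First octet: 177
Binary: 10110001
10xxxxxx -> Class B (128-191)
Class B, default mask 255.255.0.0 (/16)


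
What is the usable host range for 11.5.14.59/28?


Network: 11.5.14.48
Broadcast: 11.5.14.63
First usable = network + 1
Last usable = broadcast - 1
Range: 11.5.14.49 to 11.5.14.62


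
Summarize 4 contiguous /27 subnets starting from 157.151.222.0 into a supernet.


Original prefix: /27
Number of subnets: 4 = 2^2
New prefix = 27 - 2 = 25
Supernet: 157.151.222.0/25


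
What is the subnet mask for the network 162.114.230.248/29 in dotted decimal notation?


/29 means 29 network bits, 3 host bits
Binary: 11111111111111111111111111111000
Mask: 255.255.255.248


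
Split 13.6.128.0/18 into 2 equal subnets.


New prefix = 18 + 1 = 19
Each subnet has 8192 addresses
  13.6.128.0/19
  13.6.160.0/19
Subnets: 13.6.128.0/19, 13.6.160.0/19


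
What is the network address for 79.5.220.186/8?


IP:   01001111.00000101.11011100.10111010
Mask: 11111111.00000000.00000000.00000000
AND operation:
Net:  01001111.00000000.00000000.00000000
Network: 79.0.0.0/8


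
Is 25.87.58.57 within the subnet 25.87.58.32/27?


Subnet network: 25.87.58.32
Test IP AND mask: 25.87.58.32
Yes, 25.87.58.57 is in 25.87.58.32/27


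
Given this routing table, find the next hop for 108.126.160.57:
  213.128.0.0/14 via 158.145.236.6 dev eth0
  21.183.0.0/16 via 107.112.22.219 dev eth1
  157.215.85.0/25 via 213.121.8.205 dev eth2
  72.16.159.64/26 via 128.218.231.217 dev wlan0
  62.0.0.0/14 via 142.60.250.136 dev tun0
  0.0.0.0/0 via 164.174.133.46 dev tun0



Longest prefix match for 108.126.160.57:
  /14 213.128.0.0: no
  /16 21.183.0.0: no
  /25 157.215.85.0: no
  /26 72.16.159.64: no
  /14 62.0.0.0: no
  /0 0.0.0.0: MATCH
Selected: next-hop 164.174.133.46 via tun0 (matched /0)


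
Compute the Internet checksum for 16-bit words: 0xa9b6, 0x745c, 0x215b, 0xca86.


Sum all words (with carry folding):
+ 0xa9b6 = 0xa9b6
+ 0x745c = 0x1e13
+ 0x215b = 0x3f6e
+ 0xca86 = 0x09f5
One's complement: ~0x09f5
Checksum = 0xf60a


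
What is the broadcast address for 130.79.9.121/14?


Network: 130.76.0.0/14
Host bits = 18
Set all host bits to 1:
Broadcast: 130.79.255.255


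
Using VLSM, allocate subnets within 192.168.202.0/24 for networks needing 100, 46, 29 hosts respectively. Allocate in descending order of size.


100 hosts -> /25 (126 usable): 192.168.202.0/25
46 hosts -> /26 (62 usable): 192.168.202.128/26
29 hosts -> /27 (30 usable): 192.168.202.192/27
Allocation: 192.168.202.0/25 (100 hosts, 126 usable); 192.168.202.128/26 (46 hosts, 62 usable); 192.168.202.192/27 (29 hosts, 30 usable)


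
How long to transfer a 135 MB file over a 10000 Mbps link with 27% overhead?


Effective throughput = 10000 * (1 - 27/100) = 7300 Mbps
File size in Mb = 135 * 8 = 1080 Mb
Time = 1080 / 7300
Time = 0.1479 seconds


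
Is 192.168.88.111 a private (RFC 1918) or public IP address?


RFC 1918 private ranges:
  10.0.0.0/8 (10.0.0.0 - 10.255.255.255)
  172.16.0.0/12 (172.16.0.0 - 172.31.255.255)
  192.168.0.0/16 (192.168.0.0 - 192.168.255.255)
Private (in 192.168.0.0/16)


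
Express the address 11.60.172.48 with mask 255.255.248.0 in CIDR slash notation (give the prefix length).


Binary: 11111111.11111111.11111000.00000000
Count leading 1s
Prefix: /21


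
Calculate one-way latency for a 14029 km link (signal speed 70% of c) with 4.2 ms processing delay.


Speed = 0.7 * 3e5 km/s = 210000 km/s
Propagation delay = 14029 / 210000 = 0.0668 s = 66.8048 ms
Processing delay = 4.2 ms
Total one-way latency = 71.0048 ms


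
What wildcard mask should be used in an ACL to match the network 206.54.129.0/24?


Subnet mask: 255.255.255.0
Wildcard = 255.255.255.255 - subnet mask
255 - 255 = 0
255 - 255 = 0
255 - 255 = 0
255 - 0 = 255
Wildcard: 0.0.0.255


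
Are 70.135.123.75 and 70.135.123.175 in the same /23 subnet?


Mask: 255.255.254.0
70.135.123.75 AND mask = 70.135.122.0
70.135.123.175 AND mask = 70.135.122.0
Yes, same subnet (70.135.122.0)


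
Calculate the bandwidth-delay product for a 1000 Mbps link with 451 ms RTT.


BDP = bandwidth * RTT
= 1000 Mbps * 451 ms
= 1000 * 1e6 * 451 / 1000 bits
= 451000000 bits
= 56375000 bytes
= 55053.7109 KB
BDP = 451000000 bits (56375000 bytes)


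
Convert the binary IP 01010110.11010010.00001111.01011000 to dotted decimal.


01010110 = 86
11010010 = 210
00001111 = 15
01011000 = 88
IP: 86.210.15.88


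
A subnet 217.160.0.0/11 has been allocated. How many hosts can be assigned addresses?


Host bits = 32 - 11 = 21
Total addresses = 2^21 = 2097152
Usable = total - 2 (network and broadcast)
Usable hosts: 2097150


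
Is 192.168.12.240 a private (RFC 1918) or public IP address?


RFC 1918 private ranges:
  10.0.0.0/8 (10.0.0.0 - 10.255.255.255)
  172.16.0.0/12 (172.16.0.0 - 172.31.255.255)
  192.168.0.0/16 (192.168.0.0 - 192.168.255.255)
Private (in 192.168.0.0/16)


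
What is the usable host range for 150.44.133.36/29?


Network: 150.44.133.32
Broadcast: 150.44.133.39
First usable = network + 1
Last usable = broadcast - 1
Range: 150.44.133.33 to 150.44.133.38


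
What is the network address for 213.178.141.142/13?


IP:   11010101.10110010.10001101.10001110
Mask: 11111111.11111000.00000000.00000000
AND operation:
Net:  11010101.10110000.00000000.00000000
Network: 213.176.0.0/13


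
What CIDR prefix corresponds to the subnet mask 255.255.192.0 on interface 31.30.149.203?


Binary: 11111111.11111111.11000000.00000000
Count leading 1s
Prefix: /18


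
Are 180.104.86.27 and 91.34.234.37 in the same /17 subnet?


Mask: 255.255.128.0
180.104.86.27 AND mask = 180.104.0.0
91.34.234.37 AND mask = 91.34.128.0
No, different subnets (180.104.0.0 vs 91.34.128.0)


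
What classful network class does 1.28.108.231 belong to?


First octet: 1
Binary: 00000001
0xxxxxxx -> Class A (1-126)
Class A, default mask 255.0.0.0 (/8)


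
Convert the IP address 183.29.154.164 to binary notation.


183 = 10110111
29 = 00011101
154 = 10011010
164 = 10100100
Binary: 10110111.00011101.10011010.10100100


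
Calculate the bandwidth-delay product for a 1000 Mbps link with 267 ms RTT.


BDP = bandwidth * RTT
= 1000 Mbps * 267 ms
= 1000 * 1e6 * 267 / 1000 bits
= 267000000 bits
= 33375000 bytes
= 32592.7734 KB
BDP = 267000000 bits (33375000 bytes)


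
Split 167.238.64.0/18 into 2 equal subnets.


New prefix = 18 + 1 = 19
Each subnet has 8192 addresses
  167.238.64.0/19
  167.238.96.0/19
Subnets: 167.238.64.0/19, 167.238.96.0/19


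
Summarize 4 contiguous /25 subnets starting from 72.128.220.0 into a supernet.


Original prefix: /25
Number of subnets: 4 = 2^2
New prefix = 25 - 2 = 23
Supernet: 72.128.220.0/23


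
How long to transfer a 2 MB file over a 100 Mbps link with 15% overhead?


Effective throughput = 100 * (1 - 15/100) = 85 Mbps
File size in Mb = 2 * 8 = 16 Mb
Time = 16 / 85
Time = 0.1882 seconds


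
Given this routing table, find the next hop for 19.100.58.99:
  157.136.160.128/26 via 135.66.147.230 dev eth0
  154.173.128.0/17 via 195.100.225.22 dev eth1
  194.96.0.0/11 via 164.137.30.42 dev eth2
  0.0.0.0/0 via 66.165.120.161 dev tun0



Longest prefix match for 19.100.58.99:
  /26 157.136.160.128: no
  /17 154.173.128.0: no
  /11 194.96.0.0: no
  /0 0.0.0.0: MATCH
Selected: next-hop 66.165.120.161 via tun0 (matched /0)


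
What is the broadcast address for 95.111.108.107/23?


Network: 95.111.108.0/23
Host bits = 9
Set all host bits to 1:
Broadcast: 95.111.109.255


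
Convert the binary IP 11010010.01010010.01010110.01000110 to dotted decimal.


11010010 = 210
01010010 = 82
01010110 = 86
01000110 = 70
IP: 210.82.86.70


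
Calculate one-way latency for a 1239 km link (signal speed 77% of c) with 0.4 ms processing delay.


Speed = 0.77 * 3e5 km/s = 231000 km/s
Propagation delay = 1239 / 231000 = 0.0054 s = 5.3636 ms
Processing delay = 0.4 ms
Total one-way latency = 5.7636 ms


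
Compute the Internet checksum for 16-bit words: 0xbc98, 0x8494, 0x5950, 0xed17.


Sum all words (with carry folding):
+ 0xbc98 = 0xbc98
+ 0x8494 = 0x412d
+ 0x5950 = 0x9a7d
+ 0xed17 = 0x8795
One's complement: ~0x8795
Checksum = 0x786a


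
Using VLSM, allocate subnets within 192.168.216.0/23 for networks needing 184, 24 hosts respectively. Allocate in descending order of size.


184 hosts -> /24 (254 usable): 192.168.216.0/24
24 hosts -> /27 (30 usable): 192.168.217.0/27
Allocation: 192.168.216.0/24 (184 hosts, 254 usable); 192.168.217.0/27 (24 hosts, 30 usable)


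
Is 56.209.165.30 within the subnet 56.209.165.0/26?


Subnet network: 56.209.165.0
Test IP AND mask: 56.209.165.0
Yes, 56.209.165.30 is in 56.209.165.0/26


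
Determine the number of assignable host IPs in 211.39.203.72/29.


Host bits = 32 - 29 = 3
Total addresses = 2^3 = 8
Usable = total - 2 (network and broadcast)
Usable hosts: 6


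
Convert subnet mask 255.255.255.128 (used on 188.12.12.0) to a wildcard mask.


Subnet mask: 255.255.255.128
Wildcard = 255.255.255.255 - subnet mask
255 - 255 = 0
255 - 255 = 0
255 - 255 = 0
255 - 128 = 127
Wildcard: 0.0.0.127


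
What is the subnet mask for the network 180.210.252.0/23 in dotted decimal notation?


/23 means 23 network bits, 9 host bits
Binary: 11111111111111111111111000000000
Mask: 255.255.254.0


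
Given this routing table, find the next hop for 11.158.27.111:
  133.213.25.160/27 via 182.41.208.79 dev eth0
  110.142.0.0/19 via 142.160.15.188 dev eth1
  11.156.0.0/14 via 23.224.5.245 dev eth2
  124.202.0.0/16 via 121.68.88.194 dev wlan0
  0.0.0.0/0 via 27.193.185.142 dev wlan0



Longest prefix match for 11.158.27.111:
  /27 133.213.25.160: no
  /19 110.142.0.0: no
  /14 11.156.0.0: MATCH
  /16 124.202.0.0: no
  /0 0.0.0.0: MATCH
Selected: next-hop 23.224.5.245 via eth2 (matched /14)


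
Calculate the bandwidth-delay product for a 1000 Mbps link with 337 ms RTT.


BDP = bandwidth * RTT
= 1000 Mbps * 337 ms
= 1000 * 1e6 * 337 / 1000 bits
= 337000000 bits
= 42125000 bytes
= 41137.6953 KB
BDP = 337000000 bits (42125000 bytes)


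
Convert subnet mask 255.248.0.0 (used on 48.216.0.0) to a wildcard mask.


Subnet mask: 255.248.0.0
Wildcard = 255.255.255.255 - subnet mask
255 - 255 = 0
255 - 248 = 7
255 - 0 = 255
255 - 0 = 255
Wildcard: 0.7.255.255


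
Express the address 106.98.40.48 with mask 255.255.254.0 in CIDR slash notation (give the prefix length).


Binary: 11111111.11111111.11111110.00000000
Count leading 1s
Prefix: /23


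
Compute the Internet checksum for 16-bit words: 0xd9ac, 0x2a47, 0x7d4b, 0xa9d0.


Sum all words (with carry folding):
+ 0xd9ac = 0xd9ac
+ 0x2a47 = 0x03f4
+ 0x7d4b = 0x813f
+ 0xa9d0 = 0x2b10
One's complement: ~0x2b10
Checksum = 0xd4ef


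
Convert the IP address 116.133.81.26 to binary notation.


116 = 01110100
133 = 10000101
81 = 01010001
26 = 00011010
Binary: 01110100.10000101.01010001.00011010


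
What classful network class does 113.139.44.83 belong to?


First octet: 113
Binary: 01110001
0xxxxxxx -> Class A (1-126)
Class A, default mask 255.0.0.0 (/8)


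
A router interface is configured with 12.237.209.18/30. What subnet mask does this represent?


/30 means 30 network bits, 2 host bits
Binary: 11111111111111111111111111111100
Mask: 255.255.255.252


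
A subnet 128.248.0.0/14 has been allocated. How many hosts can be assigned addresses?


Host bits = 32 - 14 = 18
Total addresses = 2^18 = 262144
Usable = total - 2 (network and broadcast)
Usable hosts: 262142


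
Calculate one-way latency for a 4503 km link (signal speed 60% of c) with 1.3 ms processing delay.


Speed = 0.6 * 3e5 km/s = 180000 km/s
Propagation delay = 4503 / 180000 = 0.025 s = 25.0167 ms
Processing delay = 1.3 ms
Total one-way latency = 26.3167 ms


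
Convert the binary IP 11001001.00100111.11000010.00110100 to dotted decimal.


11001001 = 201
00100111 = 39
11000010 = 194
00110100 = 52
IP: 201.39.194.52


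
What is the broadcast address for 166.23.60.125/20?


Network: 166.23.48.0/20
Host bits = 12
Set all host bits to 1:
Broadcast: 166.23.63.255


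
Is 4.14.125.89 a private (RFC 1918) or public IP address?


RFC 1918 private ranges:
  10.0.0.0/8 (10.0.0.0 - 10.255.255.255)
  172.16.0.0/12 (172.16.0.0 - 172.31.255.255)
  192.168.0.0/16 (192.168.0.0 - 192.168.255.255)
Public (not in any RFC 1918 range)


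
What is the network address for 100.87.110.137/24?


IP:   01100100.01010111.01101110.10001001
Mask: 11111111.11111111.11111111.00000000
AND operation:
Net:  01100100.01010111.01101110.00000000
Network: 100.87.110.0/24


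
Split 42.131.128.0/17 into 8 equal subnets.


New prefix = 17 + 3 = 20
Each subnet has 4096 addresses
  42.131.128.0/20
  42.131.144.0/20
  42.131.160.0/20
  42.131.176.0/20
  42.131.192.0/20
  42.131.208.0/20
  42.131.224.0/20
  42.131.240.0/20
Subnets: 42.131.128.0/20, 42.131.144.0/20, 42.131.160.0/20, 42.131.176.0/20, 42.131.192.0/20, 42.131.208.0/20, 42.131.224.0/20, 42.131.240.0/20


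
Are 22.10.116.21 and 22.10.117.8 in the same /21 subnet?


Mask: 255.255.248.0
22.10.116.21 AND mask = 22.10.112.0
22.10.117.8 AND mask = 22.10.112.0
Yes, same subnet (22.10.112.0)


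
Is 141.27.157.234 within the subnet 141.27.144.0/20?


Subnet network: 141.27.144.0
Test IP AND mask: 141.27.144.0
Yes, 141.27.157.234 is in 141.27.144.0/20


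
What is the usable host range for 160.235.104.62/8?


Network: 160.0.0.0
Broadcast: 160.255.255.255
First usable = network + 1
Last usable = broadcast - 1
Range: 160.0.0.1 to 160.255.255.254


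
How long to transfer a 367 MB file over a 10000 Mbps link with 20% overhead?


Effective throughput = 10000 * (1 - 20/100) = 8000 Mbps
File size in Mb = 367 * 8 = 2936 Mb
Time = 2936 / 8000
Time = 0.367 seconds


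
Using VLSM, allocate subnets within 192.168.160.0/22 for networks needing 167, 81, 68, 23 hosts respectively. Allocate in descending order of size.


167 hosts -> /24 (254 usable): 192.168.160.0/24
81 hosts -> /25 (126 usable): 192.168.161.0/25
68 hosts -> /25 (126 usable): 192.168.161.128/25
23 hosts -> /27 (30 usable): 192.168.162.0/27
Allocation: 192.168.160.0/24 (167 hosts, 254 usable); 192.168.161.0/25 (81 hosts, 126 usable); 192.168.161.128/25 (68 hosts, 126 usable); 192.168.162.0/27 (23 hosts, 30 usable)


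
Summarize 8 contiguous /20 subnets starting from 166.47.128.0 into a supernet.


Original prefix: /20
Number of subnets: 8 = 2^3
New prefix = 20 - 3 = 17
Supernet: 166.47.128.0/17


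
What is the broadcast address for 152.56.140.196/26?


Network: 152.56.140.192/26
Host bits = 6
Set all host bits to 1:
Broadcast: 152.56.140.255


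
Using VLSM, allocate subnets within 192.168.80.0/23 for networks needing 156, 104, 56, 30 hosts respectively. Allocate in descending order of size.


156 hosts -> /24 (254 usable): 192.168.80.0/24
104 hosts -> /25 (126 usable): 192.168.81.0/25
56 hosts -> /26 (62 usable): 192.168.81.128/26
30 hosts -> /27 (30 usable): 192.168.81.192/27
Allocation: 192.168.80.0/24 (156 hosts, 254 usable); 192.168.81.0/25 (104 hosts, 126 usable); 192.168.81.128/26 (56 hosts, 62 usable); 192.168.81.192/27 (30 hosts, 30 usable)


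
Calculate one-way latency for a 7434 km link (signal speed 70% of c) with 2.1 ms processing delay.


Speed = 0.7 * 3e5 km/s = 210000 km/s
Propagation delay = 7434 / 210000 = 0.0354 s = 35.4 ms
Processing delay = 2.1 ms
Total one-way latency = 37.5 ms


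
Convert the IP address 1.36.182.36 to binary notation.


1 = 00000001
36 = 00100100
182 = 10110110
36 = 00100100
Binary: 00000001.00100100.10110110.00100100


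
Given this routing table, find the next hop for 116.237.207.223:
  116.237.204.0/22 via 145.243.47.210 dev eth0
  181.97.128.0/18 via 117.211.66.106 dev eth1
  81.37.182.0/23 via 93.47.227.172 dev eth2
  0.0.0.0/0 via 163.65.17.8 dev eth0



Longest prefix match for 116.237.207.223:
  /22 116.237.204.0: MATCH
  /18 181.97.128.0: no
  /23 81.37.182.0: no
  /0 0.0.0.0: MATCH
Selected: next-hop 145.243.47.210 via eth0 (matched /22)


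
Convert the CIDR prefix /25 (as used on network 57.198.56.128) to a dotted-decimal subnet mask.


/25 means 25 network bits, 7 host bits
Binary: 11111111111111111111111110000000
Mask: 255.255.255.128


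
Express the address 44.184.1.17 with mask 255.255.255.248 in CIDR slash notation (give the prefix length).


Binary: 11111111.11111111.11111111.11111000
Count leading 1s
Prefix: /29


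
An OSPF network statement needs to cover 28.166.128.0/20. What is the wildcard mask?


Subnet mask: 255.255.240.0
Wildcard = 255.255.255.255 - subnet mask
255 - 255 = 0
255 - 255 = 0
255 - 240 = 15
255 - 0 = 255
Wildcard: 0.0.15.255


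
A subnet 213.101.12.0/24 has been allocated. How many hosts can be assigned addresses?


Host bits = 32 - 24 = 8
Total addresses = 2^8 = 256
Usable = total - 2 (network and broadcast)
Usable hosts: 254


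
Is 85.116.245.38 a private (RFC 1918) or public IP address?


RFC 1918 private ranges:
  10.0.0.0/8 (10.0.0.0 - 10.255.255.255)
  172.16.0.0/12 (172.16.0.0 - 172.31.255.255)
  192.168.0.0/16 (192.168.0.0 - 192.168.255.255)
Public (not in any RFC 1918 range)


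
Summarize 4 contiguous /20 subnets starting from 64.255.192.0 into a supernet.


Original prefix: /20
Number of subnets: 4 = 2^2
New prefix = 20 - 2 = 18
Supernet: 64.255.192.0/18


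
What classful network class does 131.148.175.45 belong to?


First octet: 131
Binary: 10000011
10xxxxxx -> Class B (128-191)
Class B, default mask 255.255.0.0 (/16)


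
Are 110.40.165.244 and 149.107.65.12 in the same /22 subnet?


Mask: 255.255.252.0
110.40.165.244 AND mask = 110.40.164.0
149.107.65.12 AND mask = 149.107.64.0
No, different subnets (110.40.164.0 vs 149.107.64.0)


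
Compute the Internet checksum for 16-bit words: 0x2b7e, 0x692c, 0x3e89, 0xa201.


Sum all words (with carry folding):
+ 0x2b7e = 0x2b7e
+ 0x692c = 0x94aa
+ 0x3e89 = 0xd333
+ 0xa201 = 0x7535
One's complement: ~0x7535
Checksum = 0x8aca


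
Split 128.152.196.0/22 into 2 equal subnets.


New prefix = 22 + 1 = 23
Each subnet has 512 addresses
  128.152.196.0/23
  128.152.198.0/23
Subnets: 128.152.196.0/23, 128.152.198.0/23


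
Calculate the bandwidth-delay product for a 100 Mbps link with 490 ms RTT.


BDP = bandwidth * RTT
= 100 Mbps * 490 ms
= 100 * 1e6 * 490 / 1000 bits
= 49000000 bits
= 6125000 bytes
= 5981.4453 KB
BDP = 49000000 bits (6125000 bytes)


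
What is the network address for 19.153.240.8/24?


IP:   00010011.10011001.11110000.00001000
Mask: 11111111.11111111.11111111.00000000
AND operation:
Net:  00010011.10011001.11110000.00000000
Network: 19.153.240.0/24


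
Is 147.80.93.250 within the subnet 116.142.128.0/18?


Subnet network: 116.142.128.0
Test IP AND mask: 147.80.64.0
No, 147.80.93.250 is not in 116.142.128.0/18


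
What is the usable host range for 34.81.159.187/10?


Network: 34.64.0.0
Broadcast: 34.127.255.255
First usable = network + 1
Last usable = broadcast - 1
Range: 34.64.0.1 to 34.127.255.254


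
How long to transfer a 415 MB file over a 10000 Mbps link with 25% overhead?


Effective throughput = 10000 * (1 - 25/100) = 7500 Mbps
File size in Mb = 415 * 8 = 3320 Mb
Time = 3320 / 7500
Time = 0.4427 seconds


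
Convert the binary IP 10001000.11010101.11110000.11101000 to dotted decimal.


10001000 = 136
11010101 = 213
11110000 = 240
11101000 = 232
IP: 136.213.240.232


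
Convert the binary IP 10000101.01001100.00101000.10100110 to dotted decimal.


10000101 = 133
01001100 = 76
00101000 = 40
10100110 = 166
IP: 133.76.40.166


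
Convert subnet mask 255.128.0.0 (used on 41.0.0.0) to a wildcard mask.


Subnet mask: 255.128.0.0
Wildcard = 255.255.255.255 - subnet mask
255 - 255 = 0
255 - 128 = 127
255 - 0 = 255
255 - 0 = 255
Wildcard: 0.127.255.255


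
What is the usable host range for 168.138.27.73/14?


Network: 168.136.0.0
Broadcast: 168.139.255.255
First usable = network + 1
Last usable = broadcast - 1
Range: 168.136.0.1 to 168.139.255.254


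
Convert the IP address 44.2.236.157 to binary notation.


44 = 00101100
2 = 00000010
236 = 11101100
157 = 10011101
Binary: 00101100.00000010.11101100.10011101


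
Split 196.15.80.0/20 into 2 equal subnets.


New prefix = 20 + 1 = 21
Each subnet has 2048 addresses
  196.15.80.0/21
  196.15.88.0/21
Subnets: 196.15.80.0/21, 196.15.88.0/21


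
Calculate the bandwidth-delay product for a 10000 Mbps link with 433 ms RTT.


BDP = bandwidth * RTT
= 10000 Mbps * 433 ms
= 10000 * 1e6 * 433 / 1000 bits
= 4330000000 bits
= 541250000 bytes
= 528564.4531 KB
BDP = 4330000000 bits (541250000 bytes)


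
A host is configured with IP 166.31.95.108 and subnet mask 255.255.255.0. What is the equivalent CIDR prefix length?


Binary: 11111111.11111111.11111111.00000000
Count leading 1s
Prefix: /24


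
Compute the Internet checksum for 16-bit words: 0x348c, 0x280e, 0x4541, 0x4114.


Sum all words (with carry folding):
+ 0x348c = 0x348c
+ 0x280e = 0x5c9a
+ 0x4541 = 0xa1db
+ 0x4114 = 0xe2ef
One's complement: ~0xe2ef
Checksum = 0x1d10


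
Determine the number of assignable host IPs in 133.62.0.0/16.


Host bits = 32 - 16 = 16
Total addresses = 2^16 = 65536
Usable = total - 2 (network and broadcast)
Usable hosts: 65534


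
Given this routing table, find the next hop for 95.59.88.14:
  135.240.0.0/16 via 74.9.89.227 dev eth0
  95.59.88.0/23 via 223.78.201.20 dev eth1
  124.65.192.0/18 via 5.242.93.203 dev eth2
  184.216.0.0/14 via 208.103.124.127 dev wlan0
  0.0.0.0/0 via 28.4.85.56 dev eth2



Longest prefix match for 95.59.88.14:
  /16 135.240.0.0: no
  /23 95.59.88.0: MATCH
  /18 124.65.192.0: no
  /14 184.216.0.0: no
  /0 0.0.0.0: MATCH
Selected: next-hop 223.78.201.20 via eth1 (matched /23)


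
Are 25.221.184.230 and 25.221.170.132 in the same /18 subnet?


Mask: 255.255.192.0
25.221.184.230 AND mask = 25.221.128.0
25.221.170.132 AND mask = 25.221.128.0
Yes, same subnet (25.221.128.0)


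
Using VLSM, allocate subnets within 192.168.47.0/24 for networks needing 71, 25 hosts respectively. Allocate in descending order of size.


71 hosts -> /25 (126 usable): 192.168.47.0/25
25 hosts -> /27 (30 usable): 192.168.47.128/27
Allocation: 192.168.47.0/25 (71 hosts, 126 usable); 192.168.47.128/27 (25 hosts, 30 usable)


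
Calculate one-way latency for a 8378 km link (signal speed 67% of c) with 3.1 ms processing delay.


Speed = 0.67 * 3e5 km/s = 201000 km/s
Propagation delay = 8378 / 201000 = 0.0417 s = 41.6816 ms
Processing delay = 3.1 ms
Total one-way latency = 44.7816 ms


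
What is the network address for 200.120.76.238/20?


IP:   11001000.01111000.01001100.11101110
Mask: 11111111.11111111.11110000.00000000
AND operation:
Net:  11001000.01111000.01000000.00000000
Network: 200.120.64.0/20


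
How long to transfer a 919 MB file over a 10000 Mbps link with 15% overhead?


Effective throughput = 10000 * (1 - 15/100) = 8500 Mbps
File size in Mb = 919 * 8 = 7352 Mb
Time = 7352 / 8500
Time = 0.8649 seconds


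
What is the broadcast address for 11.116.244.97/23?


Network: 11.116.244.0/23
Host bits = 9
Set all host bits to 1:
Broadcast: 11.116.245.255


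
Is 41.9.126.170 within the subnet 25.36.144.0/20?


Subnet network: 25.36.144.0
Test IP AND mask: 41.9.112.0
No, 41.9.126.170 is not in 25.36.144.0/20


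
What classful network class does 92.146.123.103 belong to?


First octet: 92
Binary: 01011100
0xxxxxxx -> Class A (1-126)
Class A, default mask 255.0.0.0 (/8)


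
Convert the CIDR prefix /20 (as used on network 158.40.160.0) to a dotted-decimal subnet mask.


/20 means 20 network bits, 12 host bits
Binary: 11111111111111111111000000000000
Mask: 255.255.240.0


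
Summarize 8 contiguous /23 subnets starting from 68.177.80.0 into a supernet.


Original prefix: /23
Number of subnets: 8 = 2^3
New prefix = 23 - 3 = 20
Supernet: 68.177.80.0/20


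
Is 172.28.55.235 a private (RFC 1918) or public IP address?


RFC 1918 private ranges:
  10.0.0.0/8 (10.0.0.0 - 10.255.255.255)
  172.16.0.0/12 (172.16.0.0 - 172.31.255.255)
  192.168.0.0/16 (192.168.0.0 - 192.168.255.255)
Private (in 172.16.0.0/12)


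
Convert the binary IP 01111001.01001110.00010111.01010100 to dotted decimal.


01111001 = 121
01001110 = 78
00010111 = 23
01010100 = 84
IP: 121.78.23.84


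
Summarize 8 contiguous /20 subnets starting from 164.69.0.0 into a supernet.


Original prefix: /20
Number of subnets: 8 = 2^3
New prefix = 20 - 3 = 17
Supernet: 164.69.0.0/17


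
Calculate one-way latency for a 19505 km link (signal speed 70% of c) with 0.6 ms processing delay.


Speed = 0.7 * 3e5 km/s = 210000 km/s
Propagation delay = 19505 / 210000 = 0.0929 s = 92.881 ms
Processing delay = 0.6 ms
Total one-way latency = 93.481 ms


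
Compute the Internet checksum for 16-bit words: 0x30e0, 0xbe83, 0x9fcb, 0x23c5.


Sum all words (with carry folding):
+ 0x30e0 = 0x30e0
+ 0xbe83 = 0xef63
+ 0x9fcb = 0x8f2f
+ 0x23c5 = 0xb2f4
One's complement: ~0xb2f4
Checksum = 0x4d0b


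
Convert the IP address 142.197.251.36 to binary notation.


142 = 10001110
197 = 11000101
251 = 11111011
36 = 00100100
Binary: 10001110.11000101.11111011.00100100


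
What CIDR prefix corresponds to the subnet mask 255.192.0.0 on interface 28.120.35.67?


Binary: 11111111.11000000.00000000.00000000
Count leading 1s
Prefix: /10


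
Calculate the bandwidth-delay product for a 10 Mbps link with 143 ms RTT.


BDP = bandwidth * RTT
= 10 Mbps * 143 ms
= 10 * 1e6 * 143 / 1000 bits
= 1430000 bits
= 178750 bytes
= 174.5605 KB
BDP = 1430000 bits (178750 bytes)


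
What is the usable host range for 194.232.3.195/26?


Network: 194.232.3.192
Broadcast: 194.232.3.255
First usable = network + 1
Last usable = broadcast - 1
Range: 194.232.3.193 to 194.232.3.254


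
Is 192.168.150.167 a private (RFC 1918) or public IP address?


RFC 1918 private ranges:
  10.0.0.0/8 (10.0.0.0 - 10.255.255.255)
  172.16.0.0/12 (172.16.0.0 - 172.31.255.255)
  192.168.0.0/16 (192.168.0.0 - 192.168.255.255)
Private (in 192.168.0.0/16)


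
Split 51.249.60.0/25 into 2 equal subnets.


New prefix = 25 + 1 = 26
Each subnet has 64 addresses
  51.249.60.0/26
  51.249.60.64/26
Subnets: 51.249.60.0/26, 51.249.60.64/26


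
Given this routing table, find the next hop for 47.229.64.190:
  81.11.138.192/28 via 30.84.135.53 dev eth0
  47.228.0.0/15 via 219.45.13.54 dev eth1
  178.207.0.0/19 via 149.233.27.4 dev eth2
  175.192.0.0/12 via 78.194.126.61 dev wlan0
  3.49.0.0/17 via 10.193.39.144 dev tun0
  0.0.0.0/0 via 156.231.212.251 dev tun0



Longest prefix match for 47.229.64.190:
  /28 81.11.138.192: no
  /15 47.228.0.0: MATCH
  /19 178.207.0.0: no
  /12 175.192.0.0: no
  /17 3.49.0.0: no
  /0 0.0.0.0: MATCH
Selected: next-hop 219.45.13.54 via eth1 (matched /15)


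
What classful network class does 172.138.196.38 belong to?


First octet: 172
Binary: 10101100
10xxxxxx -> Class B (128-191)
Class B, default mask 255.255.0.0 (/16)


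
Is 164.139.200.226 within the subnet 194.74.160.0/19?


Subnet network: 194.74.160.0
Test IP AND mask: 164.139.192.0
No, 164.139.200.226 is not in 194.74.160.0/19


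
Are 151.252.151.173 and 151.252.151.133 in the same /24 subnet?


Mask: 255.255.255.0
151.252.151.173 AND mask = 151.252.151.0
151.252.151.133 AND mask = 151.252.151.0
Yes, same subnet (151.252.151.0)


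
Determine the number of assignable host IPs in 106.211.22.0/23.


Host bits = 32 - 23 = 9
Total addresses = 2^9 = 512
Usable = total - 2 (network and broadcast)
Usable hosts: 510


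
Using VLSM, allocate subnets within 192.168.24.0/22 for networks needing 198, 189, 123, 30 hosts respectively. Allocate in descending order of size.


198 hosts -> /24 (254 usable): 192.168.24.0/24
189 hosts -> /24 (254 usable): 192.168.25.0/24
123 hosts -> /25 (126 usable): 192.168.26.0/25
30 hosts -> /27 (30 usable): 192.168.26.128/27
Allocation: 192.168.24.0/24 (198 hosts, 254 usable); 192.168.25.0/24 (189 hosts, 254 usable); 192.168.26.0/25 (123 hosts, 126 usable); 192.168.26.128/27 (30 hosts, 30 usable)


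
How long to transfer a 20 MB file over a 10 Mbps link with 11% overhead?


Effective throughput = 10 * (1 - 11/100) = 8.9 Mbps
File size in Mb = 20 * 8 = 160 Mb
Time = 160 / 8.9
Time = 17.9775 seconds


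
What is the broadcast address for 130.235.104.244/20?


Network: 130.235.96.0/20
Host bits = 12
Set all host bits to 1:
Broadcast: 130.235.111.255


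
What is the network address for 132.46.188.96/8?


IP:   10000100.00101110.10111100.01100000
Mask: 11111111.00000000.00000000.00000000
AND operation:
Net:  10000100.00000000.00000000.00000000
Network: 132.0.0.0/8


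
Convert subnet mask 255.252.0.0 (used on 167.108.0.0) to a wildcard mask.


Subnet mask: 255.252.0.0
Wildcard = 255.255.255.255 - subnet mask
255 - 255 = 0
255 - 252 = 3
255 - 0 = 255
255 - 0 = 255
Wildcard: 0.3.255.255


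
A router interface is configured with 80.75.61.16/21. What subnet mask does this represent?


/21 means 21 network bits, 11 host bits
Binary: 11111111111111111111100000000000
Mask: 255.255.248.0


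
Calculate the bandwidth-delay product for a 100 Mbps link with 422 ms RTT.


BDP = bandwidth * RTT
= 100 Mbps * 422 ms
= 100 * 1e6 * 422 / 1000 bits
= 42200000 bits
= 5275000 bytes
= 5151.3672 KB
BDP = 42200000 bits (5275000 bytes)


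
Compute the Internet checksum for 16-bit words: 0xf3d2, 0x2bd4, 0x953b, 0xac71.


Sum all words (with carry folding):
+ 0xf3d2 = 0xf3d2
+ 0x2bd4 = 0x1fa7
+ 0x953b = 0xb4e2
+ 0xac71 = 0x6154
One's complement: ~0x6154
Checksum = 0x9eab


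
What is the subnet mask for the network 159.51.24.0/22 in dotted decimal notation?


/22 means 22 network bits, 10 host bits
Binary: 11111111111111111111110000000000
Mask: 255.255.252.0


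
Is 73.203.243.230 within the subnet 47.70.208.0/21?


Subnet network: 47.70.208.0
Test IP AND mask: 73.203.240.0
No, 73.203.243.230 is not in 47.70.208.0/21


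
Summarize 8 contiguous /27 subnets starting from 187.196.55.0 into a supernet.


Original prefix: /27
Number of subnets: 8 = 2^3
New prefix = 27 - 3 = 24
Supernet: 187.196.55.0/24


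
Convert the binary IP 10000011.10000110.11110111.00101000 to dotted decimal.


10000011 = 131
10000110 = 134
11110111 = 247
00101000 = 40
IP: 131.134.247.40


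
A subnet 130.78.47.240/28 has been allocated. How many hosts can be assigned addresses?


Host bits = 32 - 28 = 4
Total addresses = 2^4 = 16
Usable = total - 2 (network and broadcast)
Usable hosts: 14


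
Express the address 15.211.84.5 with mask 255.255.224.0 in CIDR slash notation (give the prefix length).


Binary: 11111111.11111111.11100000.00000000
Count leading 1s
Prefix: /19


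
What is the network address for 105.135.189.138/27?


IP:   01101001.10000111.10111101.10001010
Mask: 11111111.11111111.11111111.11100000
AND operation:
Net:  01101001.10000111.10111101.10000000
Network: 105.135.189.128/27
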